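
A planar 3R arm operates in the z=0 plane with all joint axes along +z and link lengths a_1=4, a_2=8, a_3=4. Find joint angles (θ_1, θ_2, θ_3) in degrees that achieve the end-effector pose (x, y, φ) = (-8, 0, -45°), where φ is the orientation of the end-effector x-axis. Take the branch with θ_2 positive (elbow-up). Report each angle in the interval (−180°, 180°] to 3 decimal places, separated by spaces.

wrist centre = target − a_3·(cos φ, sin φ) = (-10.8284, 2.8284)
cos θ_2 = (125.2548−4²−8²)/(2·4·8) = 0.7071; θ_2 = 45.0000° (elbow-up)
β = atan2(2.8284,-10.8284) = 165.3612°; ψ = atan2(5.6569,9.6569) = 30.3612°
θ_1 = β − ψ = 135.0000°
θ_3 = φ − θ_1 − θ_2 = 135.0000° (wrapped to (-180°,180°])

135.000 45.000 135.000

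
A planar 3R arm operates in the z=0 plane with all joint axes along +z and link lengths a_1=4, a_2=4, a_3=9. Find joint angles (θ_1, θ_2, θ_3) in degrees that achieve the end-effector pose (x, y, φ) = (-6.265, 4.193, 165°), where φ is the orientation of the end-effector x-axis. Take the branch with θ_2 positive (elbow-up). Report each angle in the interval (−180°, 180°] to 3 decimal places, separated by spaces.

wrist centre = target − a_3·(cos φ, sin φ) = (2.4283, 1.8636)
cos θ_2 = (9.3699−4²−4²)/(2·4·4) = -0.7072; θ_2 = 135.0068° (elbow-up)
β = atan2(1.8636,2.4283) = 37.5045°; ψ = atan2(2.8281,1.1712) = 67.5034°
θ_1 = β − ψ = -29.9989°
θ_3 = φ − θ_1 − θ_2 = 59.9921° (wrapped to (-180°,180°])

-29.999 135.007 59.992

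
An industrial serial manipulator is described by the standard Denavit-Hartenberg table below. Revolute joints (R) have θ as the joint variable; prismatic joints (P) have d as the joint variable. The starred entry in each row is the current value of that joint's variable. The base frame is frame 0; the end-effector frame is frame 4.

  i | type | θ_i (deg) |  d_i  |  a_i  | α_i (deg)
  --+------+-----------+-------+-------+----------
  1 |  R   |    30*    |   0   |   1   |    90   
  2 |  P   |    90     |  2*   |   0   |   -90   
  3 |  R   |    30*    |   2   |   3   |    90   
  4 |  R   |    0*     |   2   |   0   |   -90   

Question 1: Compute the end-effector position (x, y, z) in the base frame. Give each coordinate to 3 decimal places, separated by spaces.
after link 1: o_1 = (0.8660, 0.5000, 0.0000)
after link 2: o_2 = (1.8660, -1.2321, 0.0000)
after link 3: o_3 = (-0.6160, -0.9330, 2.5981)
after link 4: o_4 = (0.2500, -2.4330, 3.5981)

0.250 -2.433 3.598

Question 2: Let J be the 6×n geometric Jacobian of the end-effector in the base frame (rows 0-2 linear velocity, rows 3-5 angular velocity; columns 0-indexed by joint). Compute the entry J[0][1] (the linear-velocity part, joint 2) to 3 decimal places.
prismatic axis z_1 = (0.5000,-0.8660,0.0000)
J_v[:, 1] = z_1; J_ω[:, 1] = (0,0,0)
entry J[0][1] = 0.5000

0.500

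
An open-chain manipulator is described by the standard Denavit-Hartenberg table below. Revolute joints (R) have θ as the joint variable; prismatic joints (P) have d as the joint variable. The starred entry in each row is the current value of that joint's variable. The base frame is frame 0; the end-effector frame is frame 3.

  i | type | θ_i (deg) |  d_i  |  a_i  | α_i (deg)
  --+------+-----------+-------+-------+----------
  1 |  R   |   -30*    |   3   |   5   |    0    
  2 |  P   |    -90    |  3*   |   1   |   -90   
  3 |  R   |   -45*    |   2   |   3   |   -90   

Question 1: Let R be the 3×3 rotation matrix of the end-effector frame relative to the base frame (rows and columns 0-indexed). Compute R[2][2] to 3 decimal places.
End-effector z-axis (col 2 of R) = (-0.3536,-0.6124,-0.7071)
R[2][2] = -0.7071

-0.707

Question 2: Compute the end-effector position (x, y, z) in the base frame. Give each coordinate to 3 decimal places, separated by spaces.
after link 1: o_1 = (4.3301, -2.5000, 3.0000)
after link 2: o_2 = (3.8301, -3.3660, 6.0000)
after link 3: o_3 = (4.5015, -6.2031, 8.1213)

4.502 -6.203 8.121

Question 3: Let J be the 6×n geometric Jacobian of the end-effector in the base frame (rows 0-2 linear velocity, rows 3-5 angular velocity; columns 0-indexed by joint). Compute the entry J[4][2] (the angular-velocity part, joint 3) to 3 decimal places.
-0.500

axis z_2 = (0.8660,-0.5000,0.0000); lever o_n−o_2 = (0.6714,-2.8371,2.1213)
cross product → J_v[:, 2] = (-1.0607,-1.8371,-2.1213)
J_ω[:, 2] = z_2
entry J[4][2] = -0.5000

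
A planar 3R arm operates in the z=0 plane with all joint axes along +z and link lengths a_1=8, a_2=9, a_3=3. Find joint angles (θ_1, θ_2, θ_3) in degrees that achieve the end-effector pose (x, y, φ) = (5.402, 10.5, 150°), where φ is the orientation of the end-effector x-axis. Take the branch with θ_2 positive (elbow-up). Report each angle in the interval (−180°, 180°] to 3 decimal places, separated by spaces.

wrist centre = target − a_3·(cos φ, sin φ) = (8.0001, 9.0000)
cos θ_2 = (145.0012−8²−9²)/(2·8·9) = 0.0000; θ_2 = 89.9995° (elbow-up)
β = atan2(9.0000,8.0001) = 48.3662°; ψ = atan2(9.0000,8.0001) = 48.3662°
θ_1 = β − ψ = 0.0000°
θ_3 = φ − θ_1 − θ_2 = 60.0005° (wrapped to (-180°,180°])

0.000 90.000 60.000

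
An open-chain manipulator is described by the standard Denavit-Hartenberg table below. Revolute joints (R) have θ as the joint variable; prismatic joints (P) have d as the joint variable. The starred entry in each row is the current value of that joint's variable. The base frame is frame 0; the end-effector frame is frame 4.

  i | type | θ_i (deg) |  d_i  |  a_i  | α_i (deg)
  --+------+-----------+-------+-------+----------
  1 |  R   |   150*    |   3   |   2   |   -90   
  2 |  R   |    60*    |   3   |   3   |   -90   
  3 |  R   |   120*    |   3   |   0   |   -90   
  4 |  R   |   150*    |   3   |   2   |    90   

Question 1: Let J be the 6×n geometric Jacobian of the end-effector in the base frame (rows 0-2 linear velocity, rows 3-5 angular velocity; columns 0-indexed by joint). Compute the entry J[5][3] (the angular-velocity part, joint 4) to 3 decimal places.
0.750

axis z_3 = (0.1250,-0.6495,0.7500); lever o_n−o_3 = (-1.5000,-2.5981,2.0000)
cross product → J_v[:, 3] = (0.6495,-1.3750,-1.2990)
J_ω[:, 3] = z_3
entry J[5][3] = 0.7500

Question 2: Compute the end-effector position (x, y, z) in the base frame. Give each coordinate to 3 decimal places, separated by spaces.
-3.781 -4.745 0.902

after link 1: o_1 = (-1.7321, 1.0000, 3.0000)
after link 2: o_2 = (-4.5311, -0.8481, 0.4019)
after link 3: o_3 = (-2.2811, -2.1471, -1.0981)
after link 4: o_4 = (-3.7811, -4.7452, 0.9019)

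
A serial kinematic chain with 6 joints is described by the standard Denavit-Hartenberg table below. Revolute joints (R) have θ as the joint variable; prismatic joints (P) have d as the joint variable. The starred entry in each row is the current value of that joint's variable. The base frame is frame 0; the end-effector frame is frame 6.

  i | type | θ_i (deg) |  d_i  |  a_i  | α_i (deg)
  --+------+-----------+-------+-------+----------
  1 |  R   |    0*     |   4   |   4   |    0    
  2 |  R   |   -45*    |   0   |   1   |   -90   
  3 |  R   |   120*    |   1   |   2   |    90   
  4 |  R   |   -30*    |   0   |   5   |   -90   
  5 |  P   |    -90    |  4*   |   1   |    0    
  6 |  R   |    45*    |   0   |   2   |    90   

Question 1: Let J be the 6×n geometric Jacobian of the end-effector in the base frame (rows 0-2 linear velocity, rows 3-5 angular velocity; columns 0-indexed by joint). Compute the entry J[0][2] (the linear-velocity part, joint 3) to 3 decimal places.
-6.705

axis z_2 = (0.7071,0.7071,0.0000); lever o_n−o_2 = (-1.0109,2.7886,-9.4819)
cross product → J_v[:, 2] = (-6.7047,6.7047,2.6867)
J_ω[:, 2] = z_2
entry J[0][2] = -6.7047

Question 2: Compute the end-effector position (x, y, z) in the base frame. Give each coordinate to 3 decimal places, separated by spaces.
after link 1: o_1 = (4.0000, 0.0000, 4.0000)
after link 2: o_2 = (4.7071, -0.7071, 4.0000)
after link 3: o_3 = (4.7071, 0.7071, 2.2679)
after link 4: o_4 = (1.4084, 0.4703, -1.4821)
after link 5: o_5 = (3.7632, 3.0145, -3.7141)
after link 6: o_6 = (3.6962, 2.0815, -5.4819)

3.696 2.081 -5.482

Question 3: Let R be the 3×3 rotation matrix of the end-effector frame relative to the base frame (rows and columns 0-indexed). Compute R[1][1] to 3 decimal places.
0.789

End-effector y-axis (col 1 of R) = (0.4356,0.7891,-0.4330)
R[1][1] = 0.7891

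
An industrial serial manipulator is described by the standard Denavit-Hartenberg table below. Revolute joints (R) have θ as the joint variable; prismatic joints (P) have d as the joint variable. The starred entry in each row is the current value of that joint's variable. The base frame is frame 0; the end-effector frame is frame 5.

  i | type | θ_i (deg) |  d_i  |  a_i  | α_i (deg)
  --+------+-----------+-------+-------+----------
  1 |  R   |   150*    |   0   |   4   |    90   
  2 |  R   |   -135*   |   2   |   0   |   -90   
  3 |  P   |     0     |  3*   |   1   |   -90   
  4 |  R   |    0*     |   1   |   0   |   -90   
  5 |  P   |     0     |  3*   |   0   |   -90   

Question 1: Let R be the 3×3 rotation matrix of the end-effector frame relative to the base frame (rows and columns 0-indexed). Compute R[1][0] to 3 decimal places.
-0.354

End-effector x-axis (col 0 of R) = (0.6124,-0.3536,-0.7071)
R[1][0] = -0.3536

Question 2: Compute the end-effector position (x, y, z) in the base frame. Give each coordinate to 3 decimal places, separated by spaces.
-2.352 2.512 -0.707

after link 1: o_1 = (-3.4641, 2.0000, 0.0000)
after link 2: o_2 = (-2.4641, 3.7321, 0.0000)
after link 3: o_3 = (-3.6888, 4.4392, -2.8284)
after link 4: o_4 = (-4.1888, 3.5731, -2.8284)
after link 5: o_5 = (-2.3517, 2.5125, -0.7071)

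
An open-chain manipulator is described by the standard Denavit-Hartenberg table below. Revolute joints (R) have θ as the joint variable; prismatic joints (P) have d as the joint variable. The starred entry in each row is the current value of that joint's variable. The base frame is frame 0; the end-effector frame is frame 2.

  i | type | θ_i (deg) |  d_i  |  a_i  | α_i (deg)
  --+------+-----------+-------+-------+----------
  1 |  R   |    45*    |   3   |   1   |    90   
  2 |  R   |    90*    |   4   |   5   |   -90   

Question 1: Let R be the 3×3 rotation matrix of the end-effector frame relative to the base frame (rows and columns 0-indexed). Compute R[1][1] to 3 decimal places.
End-effector y-axis (col 1 of R) = (-0.7071,0.7071,-0.0000)
R[1][1] = 0.7071

0.707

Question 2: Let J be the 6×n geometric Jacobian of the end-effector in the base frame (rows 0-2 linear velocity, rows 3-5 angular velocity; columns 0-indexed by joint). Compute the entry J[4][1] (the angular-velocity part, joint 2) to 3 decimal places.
axis z_1 = (0.7071,-0.7071,0.0000); lever o_n−o_1 = (2.8284,-2.8284,5.0000)
cross product → J_v[:, 1] = (-3.5355,-3.5355,0.0000)
J_ω[:, 1] = z_1
entry J[4][1] = -0.7071

-0.707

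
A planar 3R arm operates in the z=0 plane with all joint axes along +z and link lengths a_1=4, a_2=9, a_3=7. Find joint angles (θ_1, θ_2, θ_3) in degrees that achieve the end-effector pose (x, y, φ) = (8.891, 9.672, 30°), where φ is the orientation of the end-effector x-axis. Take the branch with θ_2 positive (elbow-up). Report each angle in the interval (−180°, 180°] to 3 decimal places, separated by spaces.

-44.991 134.992 -60.000

wrist centre = target − a_3·(cos φ, sin φ) = (2.8288, 6.1720)
cos θ_2 = (46.0958−4²−9²)/(2·4·9) = -0.7070; θ_2 = 134.9916° (elbow-up)
β = atan2(6.1720,2.8288) = 65.3765°; ψ = atan2(6.3649,-2.3630) = 110.3679°
θ_1 = β − ψ = -44.9913°
θ_3 = φ − θ_1 − θ_2 = -60.0002° (wrapped to (-180°,180°])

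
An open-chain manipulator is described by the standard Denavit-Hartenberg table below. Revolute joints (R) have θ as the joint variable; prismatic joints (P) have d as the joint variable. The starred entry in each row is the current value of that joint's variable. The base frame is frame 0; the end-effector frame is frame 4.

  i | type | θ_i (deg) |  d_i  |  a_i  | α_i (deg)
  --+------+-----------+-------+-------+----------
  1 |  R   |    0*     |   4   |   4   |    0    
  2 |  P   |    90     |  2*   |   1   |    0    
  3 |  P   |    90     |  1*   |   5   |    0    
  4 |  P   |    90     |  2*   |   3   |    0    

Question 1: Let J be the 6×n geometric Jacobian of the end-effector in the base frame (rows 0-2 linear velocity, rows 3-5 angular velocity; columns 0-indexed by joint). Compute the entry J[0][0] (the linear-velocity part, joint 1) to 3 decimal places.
2.000

axis z_0 = ẑ; lever o_n−o_0 = (-1.0000,-2.0000,9.0000)
cross product → J_v[:, 0] = (2.0000,-1.0000,0.0000)
J_ω[:, 0] = z_0
entry J[0][0] = 2.0000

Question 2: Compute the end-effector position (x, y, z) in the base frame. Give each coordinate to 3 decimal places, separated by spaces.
-1.000 -2.000 9.000

after link 1: o_1 = (4.0000, 0.0000, 4.0000)
after link 2: o_2 = (4.0000, 1.0000, 6.0000)
after link 3: o_3 = (-1.0000, 1.0000, 7.0000)
after link 4: o_4 = (-1.0000, -2.0000, 9.0000)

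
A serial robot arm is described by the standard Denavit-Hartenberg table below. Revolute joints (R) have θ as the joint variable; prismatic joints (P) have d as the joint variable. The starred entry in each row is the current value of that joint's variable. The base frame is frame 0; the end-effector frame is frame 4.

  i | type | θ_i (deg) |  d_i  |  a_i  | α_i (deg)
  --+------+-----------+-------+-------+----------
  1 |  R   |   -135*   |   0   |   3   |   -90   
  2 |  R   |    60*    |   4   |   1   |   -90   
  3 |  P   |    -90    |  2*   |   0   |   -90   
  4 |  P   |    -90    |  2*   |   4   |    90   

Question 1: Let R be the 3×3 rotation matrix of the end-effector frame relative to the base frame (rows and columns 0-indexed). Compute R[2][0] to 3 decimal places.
-0.500

End-effector x-axis (col 0 of R) = (0.6124,0.6124,-0.5000)
R[2][0] = -0.5000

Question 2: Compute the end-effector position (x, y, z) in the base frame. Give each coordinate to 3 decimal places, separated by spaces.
after link 1: o_1 = (-2.1213, -2.1213, 0.0000)
after link 2: o_2 = (0.3536, -5.3033, -0.8660)
after link 3: o_3 = (1.5783, -4.0786, -1.8660)
after link 4: o_4 = (3.3207, -2.3362, -5.5981)

3.321 -2.336 -5.598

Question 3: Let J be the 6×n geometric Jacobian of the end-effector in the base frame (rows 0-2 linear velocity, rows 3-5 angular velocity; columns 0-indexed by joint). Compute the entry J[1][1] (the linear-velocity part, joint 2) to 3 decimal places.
axis z_1 = (0.7071,-0.7071,0.0000); lever o_n−o_1 = (5.4420,-0.2149,-5.5981)
cross product → J_v[:, 1] = (3.9584,3.9584,3.6962)
J_ω[:, 1] = z_1
entry J[1][1] = 3.9584

3.958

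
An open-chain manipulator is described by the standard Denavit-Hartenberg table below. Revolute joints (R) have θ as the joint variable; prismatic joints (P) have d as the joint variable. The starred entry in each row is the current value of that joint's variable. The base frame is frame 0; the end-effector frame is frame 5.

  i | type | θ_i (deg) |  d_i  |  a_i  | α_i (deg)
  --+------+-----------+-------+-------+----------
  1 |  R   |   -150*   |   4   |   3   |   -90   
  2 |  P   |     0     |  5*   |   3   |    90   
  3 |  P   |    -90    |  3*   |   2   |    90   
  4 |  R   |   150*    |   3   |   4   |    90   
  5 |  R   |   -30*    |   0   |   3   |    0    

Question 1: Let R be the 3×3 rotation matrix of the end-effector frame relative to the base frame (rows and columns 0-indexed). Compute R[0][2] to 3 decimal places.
End-effector z-axis (col 2 of R) = (-0.2500,0.4330,0.8660)
R[0][2] = -0.2500

-0.250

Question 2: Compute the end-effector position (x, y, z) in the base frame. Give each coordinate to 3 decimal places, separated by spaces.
after link 1: o_1 = (-2.5981, -1.5000, 4.0000)
after link 2: o_2 = (-2.6962, -7.3301, 4.0000)
after link 3: o_3 = (-3.6962, -5.5981, 7.0000)
after link 4: o_4 = (0.6340, -7.0981, 9.0000)
after link 5: o_5 = (0.4599, -9.7966, 10.2990)

0.460 -9.797 10.299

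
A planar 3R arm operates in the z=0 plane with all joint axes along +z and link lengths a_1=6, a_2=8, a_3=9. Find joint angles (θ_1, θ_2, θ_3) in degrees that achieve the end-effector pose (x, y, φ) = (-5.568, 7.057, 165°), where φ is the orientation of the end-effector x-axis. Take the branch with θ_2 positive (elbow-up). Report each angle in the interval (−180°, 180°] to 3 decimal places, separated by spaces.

-29.996 135.000 59.997

wrist centre = target − a_3·(cos φ, sin φ) = (3.1253, 4.7276)
cos θ_2 = (32.1182−6²−8²)/(2·6·8) = -0.7071; θ_2 = 134.9996° (elbow-up)
β = atan2(4.7276,3.1253) = 56.5322°; ψ = atan2(5.6569,0.3432) = 86.5283°
θ_1 = β − ψ = -29.9962°
θ_3 = φ − θ_1 − θ_2 = 59.9965° (wrapped to (-180°,180°])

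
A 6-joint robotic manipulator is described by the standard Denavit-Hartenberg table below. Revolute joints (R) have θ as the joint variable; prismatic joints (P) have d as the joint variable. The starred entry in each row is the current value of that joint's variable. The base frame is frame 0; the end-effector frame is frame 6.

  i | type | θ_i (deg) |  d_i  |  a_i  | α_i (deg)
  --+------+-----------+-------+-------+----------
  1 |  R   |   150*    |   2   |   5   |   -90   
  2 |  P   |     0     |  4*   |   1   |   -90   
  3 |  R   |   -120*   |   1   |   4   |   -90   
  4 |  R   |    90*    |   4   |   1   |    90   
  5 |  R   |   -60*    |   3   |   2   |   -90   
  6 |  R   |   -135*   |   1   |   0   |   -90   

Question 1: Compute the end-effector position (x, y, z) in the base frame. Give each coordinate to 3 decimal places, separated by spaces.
-9.964 -7.464 3.866

after link 1: o_1 = (-4.3301, 2.5000, 2.0000)
after link 2: o_2 = (-7.1962, -0.4641, 2.0000)
after link 3: o_3 = (-7.1962, -4.4641, 1.0000)
after link 4: o_4 = (-11.1962, -4.4641, 2.0000)
after link 5: o_5 = (-9.4641, -7.4641, 3.0000)
after link 6: o_6 = (-9.9641, -7.4641, 3.8660)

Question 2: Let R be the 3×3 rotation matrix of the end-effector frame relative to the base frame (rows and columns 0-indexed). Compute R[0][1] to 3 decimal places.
0.500

End-effector y-axis (col 1 of R) = (0.5000,-0.0000,-0.8660)
R[0][1] = 0.5000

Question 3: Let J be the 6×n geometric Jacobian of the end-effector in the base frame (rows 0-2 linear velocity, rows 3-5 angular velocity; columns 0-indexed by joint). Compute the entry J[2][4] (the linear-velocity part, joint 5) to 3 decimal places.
axis z_4 = (-0.0000,-1.0000,0.0000); lever o_n−o_4 = (1.2321,-3.0000,1.8660)
cross product → J_v[:, 4] = (-1.8660,0.0000,1.2321)
J_ω[:, 4] = z_4
entry J[2][4] = 1.2321

1.232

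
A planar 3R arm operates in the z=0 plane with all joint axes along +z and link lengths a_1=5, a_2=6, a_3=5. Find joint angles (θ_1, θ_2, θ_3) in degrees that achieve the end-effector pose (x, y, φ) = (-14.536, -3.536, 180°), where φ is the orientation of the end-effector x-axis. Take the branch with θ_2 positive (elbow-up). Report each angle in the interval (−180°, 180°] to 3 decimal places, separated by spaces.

wrist centre = target − a_3·(cos φ, sin φ) = (-9.5360, -3.5360)
cos θ_2 = (103.4386−5²−6²)/(2·5·6) = 0.7073; θ_2 = 44.9835° (elbow-up)
β = atan2(-3.5360,-9.5360) = -159.6549°; ψ = atan2(4.2414,9.2439) = 24.6474°
θ_1 = β − ψ = -184.3023°
θ_3 = φ − θ_1 − θ_2 = -40.6812° (wrapped to (-180°,180°])

175.698 44.984 -40.681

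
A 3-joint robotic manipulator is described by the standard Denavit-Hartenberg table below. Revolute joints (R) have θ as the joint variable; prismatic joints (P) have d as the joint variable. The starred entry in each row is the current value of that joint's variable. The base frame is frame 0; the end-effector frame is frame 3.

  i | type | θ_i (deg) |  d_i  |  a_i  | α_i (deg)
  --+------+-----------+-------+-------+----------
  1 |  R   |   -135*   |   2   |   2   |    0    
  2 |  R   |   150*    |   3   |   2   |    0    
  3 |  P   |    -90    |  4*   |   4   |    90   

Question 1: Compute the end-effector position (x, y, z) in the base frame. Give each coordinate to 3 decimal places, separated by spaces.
after link 1: o_1 = (-1.4142, -1.4142, 2.0000)
after link 2: o_2 = (0.5176, -0.8966, 5.0000)
after link 3: o_3 = (1.5529, -4.7603, 9.0000)

1.553 -4.760 9.000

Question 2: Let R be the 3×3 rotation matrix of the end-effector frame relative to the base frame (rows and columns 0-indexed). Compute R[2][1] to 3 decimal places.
End-effector y-axis (col 1 of R) = (0.0000,0.0000,1.0000)
R[2][1] = 1.0000

1.000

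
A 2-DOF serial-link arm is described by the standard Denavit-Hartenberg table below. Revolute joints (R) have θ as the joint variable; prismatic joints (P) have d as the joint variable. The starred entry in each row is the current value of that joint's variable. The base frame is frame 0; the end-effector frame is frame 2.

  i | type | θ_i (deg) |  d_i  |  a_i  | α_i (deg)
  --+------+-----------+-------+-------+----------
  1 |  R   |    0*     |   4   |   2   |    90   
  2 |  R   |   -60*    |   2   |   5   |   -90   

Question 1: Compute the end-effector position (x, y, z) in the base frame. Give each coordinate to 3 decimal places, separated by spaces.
after link 1: o_1 = (2.0000, 0.0000, 4.0000)
after link 2: o_2 = (4.5000, -2.0000, -0.3301)

4.500 -2.000 -0.330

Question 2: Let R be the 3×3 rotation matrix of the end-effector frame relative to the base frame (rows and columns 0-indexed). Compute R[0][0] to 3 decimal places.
0.500

End-effector x-axis (col 0 of R) = (0.5000,-0.0000,-0.8660)
R[0][0] = 0.5000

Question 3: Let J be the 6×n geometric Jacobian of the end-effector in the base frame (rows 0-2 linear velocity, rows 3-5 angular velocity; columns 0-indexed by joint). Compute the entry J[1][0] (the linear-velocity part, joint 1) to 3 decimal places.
axis z_0 = ẑ; lever o_n−o_0 = (4.5000,-2.0000,-0.3301)
cross product → J_v[:, 0] = (2.0000,4.5000,-0.0000)
J_ω[:, 0] = z_0
entry J[1][0] = 4.5000

4.500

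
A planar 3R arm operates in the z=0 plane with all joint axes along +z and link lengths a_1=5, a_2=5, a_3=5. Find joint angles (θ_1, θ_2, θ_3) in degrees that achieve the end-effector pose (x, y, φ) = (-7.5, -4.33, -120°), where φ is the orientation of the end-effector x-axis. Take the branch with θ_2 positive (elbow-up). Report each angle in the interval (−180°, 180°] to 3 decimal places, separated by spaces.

119.999 120.000 0.001

wrist centre = target − a_3·(cos φ, sin φ) = (-5.0000, 0.0001)
cos θ_2 = (25.0000−5²−5²)/(2·5·5) = -0.5000; θ_2 = 120.0000° (elbow-up)
β = atan2(0.0001,-5.0000) = 179.9985°; ψ = atan2(4.3301,2.5000) = 60.0000°
θ_1 = β − ψ = 119.9985°
θ_3 = φ − θ_1 − θ_2 = 0.0015° (wrapped to (-180°,180°])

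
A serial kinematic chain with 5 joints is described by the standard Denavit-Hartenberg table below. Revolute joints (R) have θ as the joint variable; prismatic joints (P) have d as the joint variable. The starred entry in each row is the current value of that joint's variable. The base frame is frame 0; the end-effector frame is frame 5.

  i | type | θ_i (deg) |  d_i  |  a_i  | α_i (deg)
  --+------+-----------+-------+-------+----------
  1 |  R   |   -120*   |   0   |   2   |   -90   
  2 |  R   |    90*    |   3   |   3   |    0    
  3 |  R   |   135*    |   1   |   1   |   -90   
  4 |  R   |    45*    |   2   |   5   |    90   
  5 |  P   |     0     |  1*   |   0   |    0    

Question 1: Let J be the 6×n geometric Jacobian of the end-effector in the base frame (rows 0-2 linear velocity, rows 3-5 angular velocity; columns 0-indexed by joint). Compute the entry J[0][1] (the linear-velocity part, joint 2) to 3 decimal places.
axis z_1 = (0.8660,-0.5000,0.0000); lever o_n−o_1 = (2.1611,1.3999,2.1213)
cross product → J_v[:, 1] = (-1.0607,-1.8371,2.2929)
J_ω[:, 1] = z_1
entry J[0][1] = -1.0607

-1.061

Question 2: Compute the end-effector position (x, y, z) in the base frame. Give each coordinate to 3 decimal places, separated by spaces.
1.161 -0.332 2.121

after link 1: o_1 = (-1.0000, -1.7321, 0.0000)
after link 2: o_2 = (1.5981, -3.2321, -3.0000)
after link 3: o_3 = (2.8177, -3.1197, -2.2929)
after link 4: o_4 = (0.2987, -0.4116, 1.6213)
after link 5: o_5 = (1.1611, -0.3321, 2.1213)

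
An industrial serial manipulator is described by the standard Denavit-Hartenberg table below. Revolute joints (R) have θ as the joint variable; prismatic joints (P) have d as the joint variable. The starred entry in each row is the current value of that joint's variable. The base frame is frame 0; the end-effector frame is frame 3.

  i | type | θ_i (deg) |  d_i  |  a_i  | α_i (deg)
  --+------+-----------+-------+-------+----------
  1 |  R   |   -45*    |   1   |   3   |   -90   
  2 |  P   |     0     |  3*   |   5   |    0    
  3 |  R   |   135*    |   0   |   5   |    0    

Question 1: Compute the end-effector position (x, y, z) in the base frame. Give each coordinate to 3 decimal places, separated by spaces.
after link 1: o_1 = (2.1213, -2.1213, 1.0000)
after link 2: o_2 = (7.7782, -3.5355, 1.0000)
after link 3: o_3 = (5.2782, -1.0355, -2.5355)

5.278 -1.036 -2.536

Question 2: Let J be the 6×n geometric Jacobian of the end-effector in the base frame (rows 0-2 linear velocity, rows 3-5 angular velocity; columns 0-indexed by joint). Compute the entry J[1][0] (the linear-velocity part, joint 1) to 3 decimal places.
axis z_0 = ẑ; lever o_n−o_0 = (5.2782,-1.0355,-2.5355)
cross product → J_v[:, 0] = (1.0355,5.2782,-0.0000)
J_ω[:, 0] = z_0
entry J[1][0] = 5.2782

5.278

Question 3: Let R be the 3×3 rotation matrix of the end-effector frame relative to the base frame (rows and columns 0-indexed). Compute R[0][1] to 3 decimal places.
-0.500

End-effector y-axis (col 1 of R) = (-0.5000,0.5000,0.7071)
R[0][1] = -0.5000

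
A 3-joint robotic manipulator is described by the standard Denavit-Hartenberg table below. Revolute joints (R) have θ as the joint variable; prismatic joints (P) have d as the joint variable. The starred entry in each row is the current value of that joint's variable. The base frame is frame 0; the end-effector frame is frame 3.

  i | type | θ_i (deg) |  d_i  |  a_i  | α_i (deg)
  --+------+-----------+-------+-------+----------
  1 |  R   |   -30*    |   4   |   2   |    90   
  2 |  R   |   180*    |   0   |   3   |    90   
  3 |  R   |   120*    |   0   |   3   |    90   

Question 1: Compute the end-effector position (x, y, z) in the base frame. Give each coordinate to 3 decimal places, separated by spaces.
-0.866 -2.500 4.000

after link 1: o_1 = (1.7321, -1.0000, 4.0000)
after link 2: o_2 = (-0.8660, 0.5000, 4.0000)
after link 3: o_3 = (-0.8660, -2.5000, 4.0000)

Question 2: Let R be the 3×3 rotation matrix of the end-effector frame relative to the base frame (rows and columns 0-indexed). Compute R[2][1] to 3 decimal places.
1.000

End-effector y-axis (col 1 of R) = (0.0000,-0.0000,1.0000)
R[2][1] = 1.0000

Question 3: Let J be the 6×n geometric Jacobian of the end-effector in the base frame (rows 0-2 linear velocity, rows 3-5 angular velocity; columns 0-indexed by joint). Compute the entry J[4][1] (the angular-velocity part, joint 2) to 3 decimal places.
axis z_1 = (-0.5000,-0.8660,0.0000); lever o_n−o_1 = (-2.5981,-1.5000,0.0000)
cross product → J_v[:, 1] = (0.0000,-0.0000,-1.5000)
J_ω[:, 1] = z_1
entry J[4][1] = -0.8660

-0.866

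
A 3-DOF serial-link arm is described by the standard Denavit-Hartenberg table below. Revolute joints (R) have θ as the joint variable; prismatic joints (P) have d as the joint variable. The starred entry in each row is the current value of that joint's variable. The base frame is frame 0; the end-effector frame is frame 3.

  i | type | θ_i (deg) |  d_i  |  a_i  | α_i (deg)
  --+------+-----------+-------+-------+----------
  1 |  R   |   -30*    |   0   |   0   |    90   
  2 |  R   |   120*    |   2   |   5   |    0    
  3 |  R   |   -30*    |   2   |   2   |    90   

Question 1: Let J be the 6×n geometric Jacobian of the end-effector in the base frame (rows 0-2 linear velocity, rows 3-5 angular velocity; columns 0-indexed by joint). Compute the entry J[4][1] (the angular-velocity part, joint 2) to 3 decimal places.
-0.866

axis z_1 = (-0.5000,-0.8660,0.0000); lever o_n−o_1 = (-4.1651,-2.2141,6.3301)
cross product → J_v[:, 1] = (-5.4821,3.1651,-2.5000)
J_ω[:, 1] = z_1
entry J[4][1] = -0.8660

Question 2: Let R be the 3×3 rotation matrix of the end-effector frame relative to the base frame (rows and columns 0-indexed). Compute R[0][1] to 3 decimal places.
-0.500

End-effector y-axis (col 1 of R) = (-0.5000,-0.8660,0.0000)
R[0][1] = -0.5000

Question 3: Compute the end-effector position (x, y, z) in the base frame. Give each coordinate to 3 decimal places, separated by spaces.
-4.165 -2.214 6.330

after link 1: o_1 = (0.0000, 0.0000, 0.0000)
after link 2: o_2 = (-3.1651, -0.4821, 4.3301)
after link 3: o_3 = (-4.1651, -2.2141, 6.3301)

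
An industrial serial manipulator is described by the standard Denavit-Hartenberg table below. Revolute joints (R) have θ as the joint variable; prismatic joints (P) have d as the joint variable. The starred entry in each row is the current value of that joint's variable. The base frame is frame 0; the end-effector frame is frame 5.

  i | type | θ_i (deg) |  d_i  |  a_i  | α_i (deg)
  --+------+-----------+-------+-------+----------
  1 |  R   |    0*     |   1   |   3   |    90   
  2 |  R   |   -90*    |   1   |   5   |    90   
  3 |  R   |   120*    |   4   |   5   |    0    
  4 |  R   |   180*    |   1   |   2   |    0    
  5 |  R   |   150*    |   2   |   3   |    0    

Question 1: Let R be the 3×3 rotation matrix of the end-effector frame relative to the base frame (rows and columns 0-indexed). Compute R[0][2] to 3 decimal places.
-1.000

End-effector z-axis (col 2 of R) = (-1.0000,-0.0000,-0.0000)
R[0][2] = -1.0000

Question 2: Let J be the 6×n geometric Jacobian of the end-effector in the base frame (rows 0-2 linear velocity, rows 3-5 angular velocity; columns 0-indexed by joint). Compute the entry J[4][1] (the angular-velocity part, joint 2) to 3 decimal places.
axis z_1 = (0.0000,-1.0000,0.0000); lever o_n−o_1 = (-7.0000,-6.5981,-3.5000)
cross product → J_v[:, 1] = (3.5000,-0.0000,-7.0000)
J_ω[:, 1] = z_1
entry J[4][1] = -1.0000

-1.000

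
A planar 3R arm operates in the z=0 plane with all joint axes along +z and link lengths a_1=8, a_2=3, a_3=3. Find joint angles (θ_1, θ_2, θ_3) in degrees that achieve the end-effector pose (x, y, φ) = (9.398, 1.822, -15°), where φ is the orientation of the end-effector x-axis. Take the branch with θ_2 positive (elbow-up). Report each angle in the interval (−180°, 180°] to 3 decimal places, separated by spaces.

0.002 119.993 -134.995

wrist centre = target − a_3·(cos φ, sin φ) = (6.5002, 2.5985)
cos θ_2 = (49.0049−8²−3²)/(2·8·3) = -0.4999; θ_2 = 119.9933° (elbow-up)
β = atan2(2.5985,6.5002) = 21.7890°; ψ = atan2(2.5983,6.5003) = 21.7872°
θ_1 = β − ψ = 0.0018°
θ_3 = φ − θ_1 − θ_2 = -134.9951° (wrapped to (-180°,180°])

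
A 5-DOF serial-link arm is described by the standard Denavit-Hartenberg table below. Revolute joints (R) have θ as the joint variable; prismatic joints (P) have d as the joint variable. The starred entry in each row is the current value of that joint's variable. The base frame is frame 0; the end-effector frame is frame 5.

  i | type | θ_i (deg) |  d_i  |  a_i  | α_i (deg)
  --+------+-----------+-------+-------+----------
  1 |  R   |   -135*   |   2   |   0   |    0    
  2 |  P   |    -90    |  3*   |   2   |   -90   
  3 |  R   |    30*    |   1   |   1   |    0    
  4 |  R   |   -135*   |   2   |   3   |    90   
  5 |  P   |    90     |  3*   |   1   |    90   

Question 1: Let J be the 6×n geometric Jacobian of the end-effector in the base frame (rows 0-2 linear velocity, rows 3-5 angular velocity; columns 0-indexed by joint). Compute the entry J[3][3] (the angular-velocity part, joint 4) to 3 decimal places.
-0.707

axis z_3 = (-0.7071,-0.7071,0.0000); lever o_n−o_3 = (0.4768,-4.7194,2.1213)
cross product → J_v[:, 3] = (-1.5000,1.5000,3.6742)
J_ω[:, 3] = z_3
entry J[3][3] = -0.7071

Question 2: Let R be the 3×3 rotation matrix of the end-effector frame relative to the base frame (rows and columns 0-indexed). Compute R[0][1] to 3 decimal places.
0.683

End-effector y-axis (col 1 of R) = (0.6830,-0.6830,-0.2588)
R[0][1] = 0.6830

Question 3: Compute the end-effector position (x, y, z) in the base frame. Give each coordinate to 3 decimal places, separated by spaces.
-2.257 -3.400 6.621

after link 1: o_1 = (0.0000, 0.0000, 2.0000)
after link 2: o_2 = (-1.4142, 1.4142, 5.0000)
after link 3: o_3 = (-2.7337, 1.3195, 4.5000)
after link 4: o_4 = (-3.5989, -0.6438, 7.3978)
after link 5: o_5 = (-2.2569, -3.3999, 6.6213)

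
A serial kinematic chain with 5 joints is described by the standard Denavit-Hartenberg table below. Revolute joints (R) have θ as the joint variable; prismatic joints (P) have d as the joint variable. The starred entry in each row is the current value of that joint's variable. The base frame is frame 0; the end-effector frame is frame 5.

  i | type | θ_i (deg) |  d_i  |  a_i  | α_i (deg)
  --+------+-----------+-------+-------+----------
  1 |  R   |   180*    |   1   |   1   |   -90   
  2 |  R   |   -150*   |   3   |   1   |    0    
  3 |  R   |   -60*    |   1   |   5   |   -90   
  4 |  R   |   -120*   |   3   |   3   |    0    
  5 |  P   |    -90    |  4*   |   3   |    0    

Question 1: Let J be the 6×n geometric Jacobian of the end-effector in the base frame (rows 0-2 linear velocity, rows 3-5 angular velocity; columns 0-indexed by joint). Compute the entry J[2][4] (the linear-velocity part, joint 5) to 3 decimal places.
0.866

prismatic axis z_4 = (0.5000,-0.0000,0.8660)
J_v[:, 4] = z_4; J_ω[:, 4] = (0,0,0)
entry J[2][4] = 0.8660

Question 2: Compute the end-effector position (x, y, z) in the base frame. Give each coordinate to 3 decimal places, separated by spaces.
after link 1: o_1 = (-1.0000, 0.0000, 1.0000)
after link 2: o_2 = (-0.1340, -3.0000, 1.5000)
after link 3: o_3 = (4.1962, -4.0000, -1.0000)
after link 4: o_4 = (4.3971, -6.5981, 2.3481)
after link 5: o_5 = (4.1471, -5.0981, 7.1112)

4.147 -5.098 7.111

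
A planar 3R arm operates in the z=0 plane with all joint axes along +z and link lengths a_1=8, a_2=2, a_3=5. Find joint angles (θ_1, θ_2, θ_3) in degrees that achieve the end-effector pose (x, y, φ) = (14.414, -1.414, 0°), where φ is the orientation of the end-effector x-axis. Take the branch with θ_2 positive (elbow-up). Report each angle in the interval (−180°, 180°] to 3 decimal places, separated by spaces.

wrist centre = target − a_3·(cos φ, sin φ) = (9.4140, -1.4140)
cos θ_2 = (90.6228−8²−2²)/(2·8·2) = 0.7070; θ_2 = 45.0117° (elbow-up)
β = atan2(-1.4140,9.4140) = -8.5421°; ψ = atan2(1.4145,9.4139) = 8.5451°
θ_1 = β − ψ = -17.0872°
θ_3 = φ − θ_1 − θ_2 = -27.9245° (wrapped to (-180°,180°])

-17.087 45.012 -27.925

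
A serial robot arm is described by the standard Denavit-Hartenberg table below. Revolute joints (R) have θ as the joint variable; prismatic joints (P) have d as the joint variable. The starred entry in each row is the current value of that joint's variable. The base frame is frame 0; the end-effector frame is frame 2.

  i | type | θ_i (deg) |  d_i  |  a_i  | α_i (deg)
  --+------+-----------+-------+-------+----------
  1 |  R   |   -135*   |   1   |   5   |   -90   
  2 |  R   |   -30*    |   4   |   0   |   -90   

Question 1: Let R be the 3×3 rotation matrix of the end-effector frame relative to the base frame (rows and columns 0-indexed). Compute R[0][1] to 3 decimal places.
End-effector y-axis (col 1 of R) = (-0.7071,0.7071,-0.0000)
R[0][1] = -0.7071

-0.707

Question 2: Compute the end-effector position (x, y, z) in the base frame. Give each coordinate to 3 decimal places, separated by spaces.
-0.707 -6.364 1.000

after link 1: o_1 = (-3.5355, -3.5355, 1.0000)
after link 2: o_2 = (-0.7071, -6.3640, 1.0000)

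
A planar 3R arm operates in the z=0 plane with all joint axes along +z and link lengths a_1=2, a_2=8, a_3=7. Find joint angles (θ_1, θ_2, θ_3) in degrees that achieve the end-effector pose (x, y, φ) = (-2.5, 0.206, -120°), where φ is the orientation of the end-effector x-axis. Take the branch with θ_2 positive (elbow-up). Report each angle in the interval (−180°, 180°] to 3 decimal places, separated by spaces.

-59.987 149.990 149.997

wrist centre = target − a_3·(cos φ, sin φ) = (1.0000, 6.2682)
cos θ_2 = (40.2901−2²−8²)/(2·2·8) = -0.8659; θ_2 = 149.9897° (elbow-up)
β = atan2(6.2682,1.0000) = 80.9356°; ψ = atan2(4.0012,-4.9275) = 140.9225°
θ_1 = β − ψ = -59.9869°
θ_3 = φ − θ_1 − θ_2 = 149.9972° (wrapped to (-180°,180°])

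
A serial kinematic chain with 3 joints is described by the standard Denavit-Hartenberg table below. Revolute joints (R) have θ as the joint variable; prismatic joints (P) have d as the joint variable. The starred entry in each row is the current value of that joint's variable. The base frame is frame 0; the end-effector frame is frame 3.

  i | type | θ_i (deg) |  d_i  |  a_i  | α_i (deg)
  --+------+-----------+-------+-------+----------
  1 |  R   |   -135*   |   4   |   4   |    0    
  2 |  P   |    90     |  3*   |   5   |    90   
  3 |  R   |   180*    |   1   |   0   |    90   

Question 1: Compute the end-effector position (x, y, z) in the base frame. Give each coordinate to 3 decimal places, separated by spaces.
after link 1: o_1 = (-2.8284, -2.8284, 4.0000)
after link 2: o_2 = (0.7071, -6.3640, 7.0000)
after link 3: o_3 = (0.0000, -7.0711, 7.0000)

0.000 -7.071 7.000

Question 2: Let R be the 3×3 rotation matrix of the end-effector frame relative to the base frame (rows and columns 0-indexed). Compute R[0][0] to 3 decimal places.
-0.707

End-effector x-axis (col 0 of R) = (-0.7071,0.7071,0.0000)
R[0][0] = -0.7071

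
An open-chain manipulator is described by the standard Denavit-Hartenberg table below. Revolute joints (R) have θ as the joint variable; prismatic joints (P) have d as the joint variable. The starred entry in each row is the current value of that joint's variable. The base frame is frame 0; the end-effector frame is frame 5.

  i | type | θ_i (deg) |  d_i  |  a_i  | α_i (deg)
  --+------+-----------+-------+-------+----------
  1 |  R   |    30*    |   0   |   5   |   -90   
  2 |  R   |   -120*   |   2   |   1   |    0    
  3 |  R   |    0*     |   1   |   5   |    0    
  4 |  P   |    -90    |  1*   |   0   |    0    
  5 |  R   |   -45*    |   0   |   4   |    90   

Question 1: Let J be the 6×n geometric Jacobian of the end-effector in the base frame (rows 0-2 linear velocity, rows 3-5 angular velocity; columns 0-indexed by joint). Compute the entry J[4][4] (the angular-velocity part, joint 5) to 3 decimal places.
0.866

axis z_4 = (-0.5000,0.8660,0.0000); lever o_n−o_4 = (-0.8966,-0.5176,-3.8637)
cross product → J_v[:, 4] = (-3.3461,-1.9319,1.0353)
J_ω[:, 4] = z_4
entry J[4][4] = 0.8660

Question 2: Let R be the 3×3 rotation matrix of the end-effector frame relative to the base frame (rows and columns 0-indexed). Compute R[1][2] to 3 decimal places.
0.483

End-effector z-axis (col 2 of R) = (0.8365,0.4830,-0.2588)
R[1][2] = 0.4830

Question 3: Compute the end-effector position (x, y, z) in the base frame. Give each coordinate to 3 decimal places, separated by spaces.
after link 1: o_1 = (4.3301, 2.5000, 0.0000)
after link 2: o_2 = (2.8971, 3.9821, 0.8660)
after link 3: o_3 = (0.2321, 3.5981, 5.1962)
after link 4: o_4 = (-0.2679, 4.4641, 5.1962)
after link 5: o_5 = (-1.1645, 3.9465, 1.3324)

-1.165 3.946 1.332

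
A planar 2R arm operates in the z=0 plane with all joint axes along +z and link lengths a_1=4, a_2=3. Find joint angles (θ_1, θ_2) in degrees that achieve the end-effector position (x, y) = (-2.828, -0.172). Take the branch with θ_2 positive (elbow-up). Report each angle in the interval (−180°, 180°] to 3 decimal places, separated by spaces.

135.009 135.008

cos θ_2 = (8.0272−4²−3²)/(2·4·3) = -0.7072; θ_2 = 135.0077° (elbow-up)
β = atan2(-0.1720,-2.8280) = -176.5195°; ψ = atan2(2.1210,1.8784) = 48.4718°
θ_1 = β − ψ = -224.9913°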